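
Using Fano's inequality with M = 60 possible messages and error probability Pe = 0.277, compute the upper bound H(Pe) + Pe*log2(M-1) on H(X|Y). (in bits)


H(Pe) = -Pe*log2(Pe) - (1-Pe)*log2(1-Pe) = -0.277*log2(0.277) - 0.723*log2(0.723) = 0.513016 + 0.338315 = 0.8513. Pe*log2(M-1) = 0.277*log2(59) = 1.629492. Bound = H(Pe) + Pe*log2(M-1) = 0.513016 + 0.338315 + 1.629492 = 2.4808

2.4808 bits


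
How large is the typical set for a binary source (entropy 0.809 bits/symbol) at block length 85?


log2|A_typical| = nH = 85 * 0.809 = 68.765, so |A_typical| ~ 2^68.765 = 5.016e+20

5.016e+20


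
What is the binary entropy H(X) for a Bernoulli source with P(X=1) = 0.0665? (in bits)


H = -p*log2(p) - (1-p)*log2(1-p). -0.0665*log2(0.0665) = 0.260048; -0.9335*log2(0.9335) = 0.092676. H = 0.260048 + 0.092676 = 0.3527

0.3527 bits


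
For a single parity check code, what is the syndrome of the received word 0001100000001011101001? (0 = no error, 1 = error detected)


Syndrome = XOR of all bits = 0 XOR 0 XOR 0 XOR 1 XOR 1 XOR 0 XOR 0 XOR 0 XOR 0 XOR 0 XOR 0 XOR 0 XOR 1 XOR 0 XOR 1 XOR 1 XOR 1 XOR 0 XOR 1 XOR 0 XOR 0 XOR 1 = 0

0


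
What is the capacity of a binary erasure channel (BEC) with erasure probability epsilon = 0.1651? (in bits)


C = 1 - epsilon = 1 - 0.1651 = 0.8349

0.8349 bits


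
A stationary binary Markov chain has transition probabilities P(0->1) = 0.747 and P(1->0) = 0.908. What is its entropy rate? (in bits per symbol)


Stationary distribution: pi_0 = p10/(p01+p10) = 0.5486, pi_1 = 0.4514. Entropy rate H' = pi_0*H(p01) + pi_1*H(p10) = 0.5486*0.816 + 0.4514*0.4431 = 0.6477

0.6477 bits/symbol


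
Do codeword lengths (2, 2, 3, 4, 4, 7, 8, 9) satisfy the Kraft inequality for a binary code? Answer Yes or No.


Kraft sum = sum(2^(-l_i)) = 0.7637, need <= 1. Result: satisfied (a binary prefix-free code with these lengths exists)

Yes


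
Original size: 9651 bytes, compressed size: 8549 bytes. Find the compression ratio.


Ratio = original / compressed = 9651 / 8549 = 1.1289

1.1289


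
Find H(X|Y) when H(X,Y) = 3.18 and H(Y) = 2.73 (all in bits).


H(X|Y) = H(X,Y) - H(Y) = 3.18 - 2.73 = 0.45

0.45 bits


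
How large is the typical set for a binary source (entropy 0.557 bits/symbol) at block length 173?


log2|A_typical| = nH = 173 * 0.557 = 96.361, so |A_typical| ~ 2^96.361 = 1.018e+29

1.018e+29


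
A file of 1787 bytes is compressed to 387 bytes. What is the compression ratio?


Ratio = original / compressed = 1787 / 387 = 4.6176

4.6176


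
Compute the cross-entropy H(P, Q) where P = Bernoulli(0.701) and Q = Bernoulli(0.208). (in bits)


H(P,Q) = -p*log2(q) - (1-p)*log2(1-q). -0.701*log2(0.208) = 1.588007; -0.299*log2(0.792) = 0.100592. H(P,Q) = 1.588007 + 0.100592 = 1.6886

1.6886 bits


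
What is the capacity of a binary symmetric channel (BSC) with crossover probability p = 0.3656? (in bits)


H(p) = -p*log2(p) - (1-p)*log2(1-p) = -0.3656*log2(0.3656) - 0.6344*log2(0.6344) = 0.530728 + 0.416506 = 0.9472. C = 1 - H(p) = 1 - 0.9472 = 0.0528

0.0528 bits


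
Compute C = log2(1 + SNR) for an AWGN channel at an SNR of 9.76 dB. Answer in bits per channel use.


SNR_linear = 10^(9.76/10) = 9.4624; C = log2(1 + SNR_linear) = log2(1 + 9.4624) = 3.3871

3.3871 bits/channel use


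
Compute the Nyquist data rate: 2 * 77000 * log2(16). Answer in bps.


Rate = 2 * B * log2(M) = 2 * 77000 * 4.0 = 616000.0

616000.0 bps


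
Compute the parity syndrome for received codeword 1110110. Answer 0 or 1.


Syndrome = XOR of all bits = 1 XOR 1 XOR 1 XOR 0 XOR 1 XOR 1 XOR 0 = 1

1


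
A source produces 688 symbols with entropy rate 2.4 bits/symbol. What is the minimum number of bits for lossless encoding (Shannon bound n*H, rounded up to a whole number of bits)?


Minimum bits >= n * H = 688 * 2.4 = 1651.2, rounded up to a whole number of bits = 1652

1652 bits


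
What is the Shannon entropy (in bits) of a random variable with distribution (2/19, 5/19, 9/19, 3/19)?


H = -sum(p_i * log2(p_i)). Terms: -(2/19)*log2(2/19) = 0.341887; -(5/19)*log2(5/19) = 0.506842; -(9/19)*log2(9/19) = 0.510633; -(3/19)*log2(3/19) = 0.420468. H = 0.341887 + 0.506842 + 0.510633 + 0.420468 = 1.7798

1.7798 bits


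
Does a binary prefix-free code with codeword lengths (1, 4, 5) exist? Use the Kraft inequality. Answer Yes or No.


Kraft sum = sum(2^(-l_i)) = 0.5938, need <= 1. Result: satisfied (a binary prefix-free code with these lengths exists)

Yes


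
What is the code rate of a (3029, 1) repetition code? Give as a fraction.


Rate = k/n = 1/3029

1/3029


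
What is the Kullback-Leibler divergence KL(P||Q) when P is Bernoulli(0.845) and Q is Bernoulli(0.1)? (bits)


KL = p*log2(p/q) + (1-p)*log2((1-p)/(1-q)) = 0.845*log2(0.845/0.1) + 0.155*log2(0.155/0.9) = 2.2084

2.2084 bits


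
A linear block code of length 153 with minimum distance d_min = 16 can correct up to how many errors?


Correction capability = floor((d-1)/2) = floor((16-1)/2) = 7

7 errors


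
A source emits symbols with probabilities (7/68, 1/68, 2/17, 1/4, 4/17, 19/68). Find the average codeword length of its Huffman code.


Huffman construction (repeatedly merge the two least-probable nodes; each merge adds 1 bit to every symbol beneath it): 1/68 + 7/68 = 2/17; 2/17 + 2/17 = 4/17; 4/17 + 4/17 = 8/17; 1/4 + 19/68 = 9/17; 8/17 + 9/17 = 1. Resulting codeword lengths (in the order the probabilities were given): (4, 4, 3, 2, 2, 2). L_avg = sum(p_i * l_i) = 7/68*4 + 1/68*4 + 2/17*3 + 1/4*2 + 4/17*2 + 19/68*2 = 40/17 = 2.3529

2.3529 bits


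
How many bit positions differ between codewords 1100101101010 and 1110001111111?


Count differing positions: . . ^ . ^ . . . ^ . ^ . ^ = 5 differences

5


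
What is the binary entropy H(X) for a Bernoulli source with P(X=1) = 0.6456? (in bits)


H = -p*log2(p) - (1-p)*log2(1-p). -0.6456*log2(0.6456) = 0.407559; -0.3544*log2(0.3544) = 0.530377. H = 0.407559 + 0.530377 = 0.9379

0.9379 bits


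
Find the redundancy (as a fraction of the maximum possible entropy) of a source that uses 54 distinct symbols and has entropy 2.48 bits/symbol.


H_max = log2(K) = log2(54) = 5.7549 bits/symbol. Redundancy = 1 - H/H_max = 1 - 2.48/5.7549 = 1 - 0.4309 = 0.5691

0.5691


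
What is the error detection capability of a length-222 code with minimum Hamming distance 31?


Detection capability = d_min - 1 = 31 - 1 = 30

30 errors


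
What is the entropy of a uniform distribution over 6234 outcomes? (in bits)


H = log2(n) = log2(6234) = 12.6059

12.6059 bits


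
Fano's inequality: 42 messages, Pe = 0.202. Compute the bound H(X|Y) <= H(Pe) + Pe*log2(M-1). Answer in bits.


H(Pe) = -Pe*log2(Pe) - (1-Pe)*log2(1-Pe) = -0.202*log2(0.202) - 0.798*log2(0.798) = 0.466130 + 0.259780 = 0.7259. Pe*log2(M-1) = 0.202*log2(41) = 1.082226. Bound = H(Pe) + Pe*log2(M-1) = 0.466130 + 0.259780 + 1.082226 = 1.8081

1.8081 bits


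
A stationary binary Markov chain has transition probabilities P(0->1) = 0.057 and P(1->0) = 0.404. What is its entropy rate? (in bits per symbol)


Stationary distribution: pi_0 = p10/(p01+p10) = 0.8764, pi_1 = 0.1236. Entropy rate H' = pi_0*H(p01) + pi_1*H(p10) = 0.8764*0.3154 + 0.1236*0.9732 = 0.3968

0.3968 bits/symbol


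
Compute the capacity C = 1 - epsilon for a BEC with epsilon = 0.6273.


C = 1 - epsilon = 1 - 0.6273 = 0.3727

0.3727 bits


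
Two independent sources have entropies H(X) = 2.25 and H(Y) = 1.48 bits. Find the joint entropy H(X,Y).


For independent variables, H(X,Y) = H(X) + H(Y) = 2.25 + 1.48 = 3.73

3.73 bits


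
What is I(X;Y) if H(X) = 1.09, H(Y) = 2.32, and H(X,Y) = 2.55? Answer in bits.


I(X;Y) = H(X) + H(Y) - H(X,Y) = 1.09 + 2.32 - 2.55 = 0.86

0.86 bits


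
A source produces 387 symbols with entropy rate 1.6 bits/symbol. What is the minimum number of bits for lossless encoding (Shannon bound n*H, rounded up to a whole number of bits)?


Minimum bits >= n * H = 387 * 1.6 = 619.2, rounded up to a whole number of bits = 620

620 bits


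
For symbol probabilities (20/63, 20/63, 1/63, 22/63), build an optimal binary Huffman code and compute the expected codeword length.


Huffman construction (repeatedly merge the two least-probable nodes; each merge adds 1 bit to every symbol beneath it): 1/63 + 20/63 = 1/3; 20/63 + 1/3 = 41/63; 22/63 + 41/63 = 1. Resulting codeword lengths (in the order the probabilities were given): (3, 2, 3, 1). L_avg = sum(p_i * l_i) = 20/63*3 + 20/63*2 + 1/63*3 + 22/63*1 = 125/63 = 1.9841

1.9841 bits


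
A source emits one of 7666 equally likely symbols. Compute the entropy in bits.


H = log2(n) = log2(7666) = 12.9043

12.9043 bits


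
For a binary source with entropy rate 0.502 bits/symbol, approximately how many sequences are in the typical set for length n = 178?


log2|A_typical| = nH = 178 * 0.502 = 89.356, so |A_typical| ~ 2^89.356 = 7.922e+26

7.922e+26


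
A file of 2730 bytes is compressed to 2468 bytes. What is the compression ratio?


Ratio = original / compressed = 2730 / 2468 = 1.1062

1.1062


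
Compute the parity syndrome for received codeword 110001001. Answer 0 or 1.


Syndrome = XOR of all bits = 1 XOR 1 XOR 0 XOR 0 XOR 0 XOR 1 XOR 0 XOR 0 XOR 1 = 0

0


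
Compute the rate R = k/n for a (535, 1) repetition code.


Rate = k/n = 1/535

1/535


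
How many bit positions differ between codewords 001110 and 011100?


Count differing positions: . ^ . . ^ . = 2 differences

2


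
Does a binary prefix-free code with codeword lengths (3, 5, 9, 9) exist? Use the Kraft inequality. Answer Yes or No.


Kraft sum = sum(2^(-l_i)) = 0.1602, need <= 1. Result: satisfied (a binary prefix-free code with these lengths exists)

Yes


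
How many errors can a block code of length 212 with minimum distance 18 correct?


Correction capability = floor((d-1)/2) = floor((18-1)/2) = 8

8 errors


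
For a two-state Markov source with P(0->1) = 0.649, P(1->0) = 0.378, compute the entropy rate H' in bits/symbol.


Stationary distribution: pi_0 = p10/(p01+p10) = 0.3681, pi_1 = 0.6319. Entropy rate H' = pi_0*H(p01) + pi_1*H(p10) = 0.3681*0.935 + 0.6319*0.9566 = 0.9486

0.9486 bits/symbol


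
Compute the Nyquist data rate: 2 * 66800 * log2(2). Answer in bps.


Rate = 2 * B * log2(M) = 2 * 66800 * 1.0 = 133600.0

133600.0 bps


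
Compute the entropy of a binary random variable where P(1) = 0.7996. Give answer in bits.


H = -p*log2(p) - (1-p)*log2(1-p). -0.7996*log2(0.7996) = 0.257991; -0.2004*log2(0.2004) = 0.464737. H = 0.257991 + 0.464737 = 0.7227

0.7227 bits


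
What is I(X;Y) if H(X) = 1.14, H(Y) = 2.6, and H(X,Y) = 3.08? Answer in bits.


I(X;Y) = H(X) + H(Y) - H(X,Y) = 1.14 + 2.6 - 3.08 = 0.66

0.66 bits


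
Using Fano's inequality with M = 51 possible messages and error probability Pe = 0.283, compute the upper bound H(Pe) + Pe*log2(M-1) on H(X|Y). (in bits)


H(Pe) = -Pe*log2(Pe) - (1-Pe)*log2(1-Pe) = -0.283*log2(0.283) - 0.717*log2(0.717) = 0.515379 + 0.344128 = 0.8595. Pe*log2(M-1) = 0.283*log2(50) = 1.597211. Bound = H(Pe) + Pe*log2(M-1) = 0.515379 + 0.344128 + 1.597211 = 2.4567

2.4567 bits


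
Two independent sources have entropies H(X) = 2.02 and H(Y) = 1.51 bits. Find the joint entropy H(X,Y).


For independent variables, H(X,Y) = H(X) + H(Y) = 2.02 + 1.51 = 3.53

3.53 bits


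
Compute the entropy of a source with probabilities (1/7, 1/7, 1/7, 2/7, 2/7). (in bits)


H = -sum(p_i * log2(p_i)). Terms: -(1/7)*log2(1/7) = 0.401051; -(1/7)*log2(1/7) = 0.401051; -(1/7)*log2(1/7) = 0.401051; -(2/7)*log2(2/7) = 0.516387; -(2/7)*log2(2/7) = 0.516387. H = 0.401051 + 0.401051 + 0.401051 + 0.516387 + 0.516387 = 2.2359

2.2359 bits


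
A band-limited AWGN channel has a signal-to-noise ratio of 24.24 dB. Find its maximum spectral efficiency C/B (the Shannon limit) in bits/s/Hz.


SNR_linear = 10^(24.24/10) = 265.4606; C/B = log2(1 + SNR_linear) = log2(1 + 265.4606) = 8.0578

8.0578 bits/s/Hz


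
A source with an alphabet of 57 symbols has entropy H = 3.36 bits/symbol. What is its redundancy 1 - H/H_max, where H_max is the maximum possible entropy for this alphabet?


H_max = log2(K) = log2(57) = 5.8329 bits/symbol. Redundancy = 1 - H/H_max = 1 - 3.36/5.8329 = 1 - 0.576 = 0.424

0.424


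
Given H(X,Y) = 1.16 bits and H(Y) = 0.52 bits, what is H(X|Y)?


H(X|Y) = H(X,Y) - H(Y) = 1.16 - 0.52 = 0.64

0.64 bits


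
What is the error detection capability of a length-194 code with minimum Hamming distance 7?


Detection capability = d_min - 1 = 7 - 1 = 6

6 errors


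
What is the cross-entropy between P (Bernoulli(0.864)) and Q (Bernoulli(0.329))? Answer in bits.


H(P,Q) = -p*log2(q) - (1-p)*log2(1-q). -0.864*log2(0.329) = 1.385718; -0.136*log2(0.671) = 0.078284. H(P,Q) = 1.385718 + 0.078284 = 1.464

1.464 bits


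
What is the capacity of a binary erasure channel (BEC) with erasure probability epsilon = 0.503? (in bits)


C = 1 - epsilon = 1 - 0.503 = 0.497

0.497 bits


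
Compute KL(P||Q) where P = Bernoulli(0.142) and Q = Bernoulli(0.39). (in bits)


KL = p*log2(p/q) + (1-p)*log2((1-p)/(1-q)) = 0.142*log2(0.142/0.39) + 0.858*log2(0.858/0.61) = 0.2153

0.2153 bits


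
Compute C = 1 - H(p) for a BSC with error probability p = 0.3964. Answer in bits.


H(p) = -p*log2(p) - (1-p)*log2(1-p) = -0.3964*log2(0.3964) - 0.6036*log2(0.6036) = 0.529183 + 0.439623 = 0.9688. C = 1 - H(p) = 1 - 0.9688 = 0.0312

0.0312 bits


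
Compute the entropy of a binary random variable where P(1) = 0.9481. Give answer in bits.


H = -p*log2(p) - (1-p)*log2(1-p). -0.9481*log2(0.9481) = 0.072898; -0.0519*log2(0.0519) = 0.221516. H = 0.072898 + 0.221516 = 0.2944

0.2944 bits


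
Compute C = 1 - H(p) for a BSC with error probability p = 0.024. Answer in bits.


H(p) = -p*log2(p) - (1-p)*log2(1-p) = -0.024*log2(0.024) - 0.976*log2(0.976) = 0.129140 + 0.034206 = 0.1633. C = 1 - H(p) = 1 - 0.1633 = 0.8367

0.8367 bits


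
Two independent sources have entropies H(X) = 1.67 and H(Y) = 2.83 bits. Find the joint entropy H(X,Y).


For independent variables, H(X,Y) = H(X) + H(Y) = 1.67 + 2.83 = 4.5

4.5 bits


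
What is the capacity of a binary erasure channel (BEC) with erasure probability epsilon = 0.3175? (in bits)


C = 1 - epsilon = 1 - 0.3175 = 0.6825

0.6825 bits


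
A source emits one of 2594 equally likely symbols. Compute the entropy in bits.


H = log2(n) = log2(2594) = 11.341

11.341 bits


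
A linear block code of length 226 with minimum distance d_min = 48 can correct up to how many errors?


Correction capability = floor((d-1)/2) = floor((48-1)/2) = 23

23 errors


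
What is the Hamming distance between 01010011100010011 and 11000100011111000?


Count differing positions: ^ . . ^ . ^ ^ ^ ^ ^ ^ ^ . ^ . ^ ^ = 12 differences

12


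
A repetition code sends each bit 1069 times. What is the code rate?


Rate = k/n = 1/1069

1/1069


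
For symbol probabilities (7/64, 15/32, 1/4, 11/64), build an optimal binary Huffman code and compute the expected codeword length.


Huffman construction (repeatedly merge the two least-probable nodes; each merge adds 1 bit to every symbol beneath it): 7/64 + 11/64 = 9/32; 1/4 + 9/32 = 17/32; 15/32 + 17/32 = 1. Resulting codeword lengths (in the order the probabilities were given): (3, 1, 2, 3). L_avg = sum(p_i * l_i) = 7/64*3 + 15/32*1 + 1/4*2 + 11/64*3 = 29/16 = 1.8125

1.8125 bits


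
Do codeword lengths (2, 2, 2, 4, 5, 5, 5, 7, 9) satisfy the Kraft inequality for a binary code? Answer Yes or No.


Kraft sum = sum(2^(-l_i)) = 0.916, need <= 1. Result: satisfied (a binary prefix-free code with these lengths exists)

Yes


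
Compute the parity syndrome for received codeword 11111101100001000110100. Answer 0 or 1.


Syndrome = XOR of all bits = 1 XOR 1 XOR 1 XOR 1 XOR 1 XOR 1 XOR 0 XOR 1 XOR 1 XOR 0 XOR 0 XOR 0 XOR 0 XOR 1 XOR 0 XOR 0 XOR 0 XOR 1 XOR 1 XOR 0 XOR 1 XOR 0 XOR 0 = 0

0


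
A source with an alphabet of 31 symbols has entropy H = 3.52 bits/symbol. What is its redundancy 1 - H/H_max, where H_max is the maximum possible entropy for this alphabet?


H_max = log2(K) = log2(31) = 4.9542 bits/symbol. Redundancy = 1 - H/H_max = 1 - 3.52/4.9542 = 1 - 0.7105 = 0.2895

0.2895


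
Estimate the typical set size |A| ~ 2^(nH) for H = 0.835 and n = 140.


log2|A_typical| = nH = 140 * 0.835 = 116.9, so |A_typical| ~ 2^116.9 = 1.550e+35

1.550e+35


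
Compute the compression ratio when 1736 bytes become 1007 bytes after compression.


Ratio = original / compressed = 1736 / 1007 = 1.7239

1.7239


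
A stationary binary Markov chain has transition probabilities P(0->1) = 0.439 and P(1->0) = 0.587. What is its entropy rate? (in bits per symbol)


Stationary distribution: pi_0 = p10/(p01+p10) = 0.5721, pi_1 = 0.4279. Entropy rate H' = pi_0*H(p01) + pi_1*H(p10) = 0.5721*0.9892 + 0.4279*0.978 = 0.9844

0.9844 bits/symbol


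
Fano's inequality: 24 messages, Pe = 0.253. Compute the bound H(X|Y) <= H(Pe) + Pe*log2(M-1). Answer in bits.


H(Pe) = -Pe*log2(Pe) - (1-Pe)*log2(1-Pe) = -0.253*log2(0.253) - 0.747*log2(0.747) = 0.501646 + 0.314352 = 0.816. Pe*log2(M-1) = 0.253*log2(23) = 1.144461. Bound = H(Pe) + Pe*log2(M-1) = 0.501646 + 0.314352 + 1.144461 = 1.9605

1.9605 bits


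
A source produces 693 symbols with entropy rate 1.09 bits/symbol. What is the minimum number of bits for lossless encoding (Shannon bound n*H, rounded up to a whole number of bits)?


Minimum bits >= n * H = 693 * 1.09 = 755.37, rounded up to a whole number of bits = 756

756 bits


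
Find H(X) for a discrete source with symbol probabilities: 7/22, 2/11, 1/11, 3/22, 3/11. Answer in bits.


H = -sum(p_i * log2(p_i)). Terms: -(7/22)*log2(7/22) = 0.525661; -(2/11)*log2(2/11) = 0.447169; -(1/11)*log2(1/11) = 0.314494; -(3/22)*log2(3/22) = 0.391973; -(3/11)*log2(3/11) = 0.511219. H = 0.525661 + 0.447169 + 0.314494 + 0.391973 + 0.511219 = 2.1905

2.1905 bits


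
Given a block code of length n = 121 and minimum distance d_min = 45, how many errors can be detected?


Detection capability = d_min - 1 = 45 - 1 = 44

44 errors


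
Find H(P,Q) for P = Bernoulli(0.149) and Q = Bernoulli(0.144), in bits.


H(P,Q) = -p*log2(q) - (1-p)*log2(1-q). -0.149*log2(0.144) = 0.416583; -0.851*log2(0.856) = 0.190894. H(P,Q) = 0.416583 + 0.190894 = 0.6075

0.6075 bits


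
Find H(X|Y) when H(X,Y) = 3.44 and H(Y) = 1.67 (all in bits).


H(X|Y) = H(X,Y) - H(Y) = 3.44 - 1.67 = 1.77

1.77 bits


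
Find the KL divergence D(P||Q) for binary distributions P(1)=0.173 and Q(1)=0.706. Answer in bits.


KL = p*log2(p/q) + (1-p)*log2((1-p)/(1-q)) = 0.173*log2(0.173/0.706) + 0.827*log2(0.827/0.294) = 0.8829

0.8829 bits


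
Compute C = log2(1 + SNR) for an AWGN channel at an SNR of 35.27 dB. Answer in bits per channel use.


SNR_linear = 10^(35.27/10) = 3365.1157; C = log2(1 + SNR_linear) = log2(1 + 3365.1157) = 11.7169

11.7169 bits/channel use


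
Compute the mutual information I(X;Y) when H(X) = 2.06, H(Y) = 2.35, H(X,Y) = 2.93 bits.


I(X;Y) = H(X) + H(Y) - H(X,Y) = 2.06 + 2.35 - 2.93 = 1.48

1.48 bits


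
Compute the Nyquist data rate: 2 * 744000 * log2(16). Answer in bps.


Rate = 2 * B * log2(M) = 2 * 744000 * 4.0 = 5952000.0

5952000.0 bps


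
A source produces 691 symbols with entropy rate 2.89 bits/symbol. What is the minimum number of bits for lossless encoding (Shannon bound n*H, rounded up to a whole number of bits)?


Minimum bits >= n * H = 691 * 2.89 = 1996.99, rounded up to a whole number of bits = 1997

1997 bits


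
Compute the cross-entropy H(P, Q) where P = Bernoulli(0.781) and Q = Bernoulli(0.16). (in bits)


H(P,Q) = -p*log2(q) - (1-p)*log2(1-q). -0.781*log2(0.16) = 2.064852; -0.219*log2(0.84) = 0.055087. H(P,Q) = 2.064852 + 0.055087 = 2.1199

2.1199 bits


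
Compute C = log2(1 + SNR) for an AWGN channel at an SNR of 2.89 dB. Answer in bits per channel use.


SNR_linear = 10^(2.89/10) = 1.9454; C = log2(1 + SNR_linear) = log2(1 + 1.9454) = 1.5584

1.5584 bits/channel use


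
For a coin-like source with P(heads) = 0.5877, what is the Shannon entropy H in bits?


H = -p*log2(p) - (1-p)*log2(1-p). -0.5877*log2(0.5877) = 0.450677; -0.4123*log2(0.4123) = 0.527016. H = 0.450677 + 0.527016 = 0.9777

0.9777 bits


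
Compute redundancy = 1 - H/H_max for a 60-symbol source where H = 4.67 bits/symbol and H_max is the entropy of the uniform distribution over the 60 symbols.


H_max = log2(K) = log2(60) = 5.9069 bits/symbol. Redundancy = 1 - H/H_max = 1 - 4.67/5.9069 = 1 - 0.7906 = 0.2094

0.2094


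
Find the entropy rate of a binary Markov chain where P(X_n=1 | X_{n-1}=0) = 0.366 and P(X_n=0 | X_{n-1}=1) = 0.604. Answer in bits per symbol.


Stationary distribution: pi_0 = p10/(p01+p10) = 0.6227, pi_1 = 0.3773. Entropy rate H' = pi_0*H(p01) + pi_1*H(p10) = 0.6227*0.9476 + 0.3773*0.9686 = 0.9555

0.9555 bits/symbol


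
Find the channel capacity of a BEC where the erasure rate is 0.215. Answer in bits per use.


C = 1 - epsilon = 1 - 0.215 = 0.785

0.785 bits


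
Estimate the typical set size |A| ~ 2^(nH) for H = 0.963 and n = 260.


log2|A_typical| = nH = 260 * 0.963 = 250.38, so |A_typical| ~ 2^250.38 = 2.354e+75

2.354e+75


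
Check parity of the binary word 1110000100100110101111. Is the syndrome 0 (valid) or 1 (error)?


Syndrome = XOR of all bits = 1 XOR 1 XOR 1 XOR 0 XOR 0 XOR 0 XOR 0 XOR 1 XOR 0 XOR 0 XOR 1 XOR 0 XOR 0 XOR 1 XOR 1 XOR 0 XOR 1 XOR 0 XOR 1 XOR 1 XOR 1 XOR 1 = 0

0


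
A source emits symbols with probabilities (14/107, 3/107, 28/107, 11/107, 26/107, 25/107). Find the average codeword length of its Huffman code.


Huffman construction (repeatedly merge the two least-probable nodes; each merge adds 1 bit to every symbol beneath it): 3/107 + 11/107 = 14/107; 14/107 + 14/107 = 28/107; 25/107 + 26/107 = 51/107; 28/107 + 28/107 = 56/107; 51/107 + 56/107 = 1. Resulting codeword lengths (in the order the probabilities were given): (3, 4, 2, 4, 2, 2). L_avg = sum(p_i * l_i) = 14/107*3 + 3/107*4 + 28/107*2 + 11/107*4 + 26/107*2 + 25/107*2 = 256/107 = 2.3925

2.3925 bits


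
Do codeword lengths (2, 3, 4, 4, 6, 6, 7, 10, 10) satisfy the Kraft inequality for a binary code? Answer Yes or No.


Kraft sum = sum(2^(-l_i)) = 0.541, need <= 1. Result: satisfied (a binary prefix-free code with these lengths exists)

Yes


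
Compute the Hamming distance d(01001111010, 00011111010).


Count differing positions: . ^ . ^ . . . . . . . = 2 differences

2


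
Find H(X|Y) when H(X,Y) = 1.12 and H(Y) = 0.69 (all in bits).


H(X|Y) = H(X,Y) - H(Y) = 1.12 - 0.69 = 0.43

0.43 bits


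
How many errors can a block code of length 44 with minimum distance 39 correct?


Correction capability = floor((d-1)/2) = floor((39-1)/2) = 19

19 errors


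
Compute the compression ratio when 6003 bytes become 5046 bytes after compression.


Ratio = original / compressed = 6003 / 5046 = 1.1897

1.1897


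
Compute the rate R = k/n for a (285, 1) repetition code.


Rate = k/n = 1/285

1/285


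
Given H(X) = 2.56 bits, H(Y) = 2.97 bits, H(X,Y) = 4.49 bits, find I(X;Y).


I(X;Y) = H(X) + H(Y) - H(X,Y) = 2.56 + 2.97 - 4.49 = 1.04

1.04 bits


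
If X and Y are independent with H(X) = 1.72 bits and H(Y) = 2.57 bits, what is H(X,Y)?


For independent variables, H(X,Y) = H(X) + H(Y) = 1.72 + 2.57 = 4.29

4.29 bits


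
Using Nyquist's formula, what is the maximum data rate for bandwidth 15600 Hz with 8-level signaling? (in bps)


Rate = 2 * B * log2(M) = 2 * 15600 * 3.0 = 93600.0

93600.0 bps


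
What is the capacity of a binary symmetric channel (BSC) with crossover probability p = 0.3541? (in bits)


H(p) = -p*log2(p) - (1-p)*log2(1-p) = -0.3541*log2(0.3541) - 0.6459*log2(0.6459) = 0.530361 + 0.407316 = 0.9377. C = 1 - H(p) = 1 - 0.9377 = 0.0623

0.0623 bits


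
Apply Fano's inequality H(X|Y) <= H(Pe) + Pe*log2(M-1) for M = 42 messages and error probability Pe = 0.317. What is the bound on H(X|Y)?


H(Pe) = -Pe*log2(Pe) - (1-Pe)*log2(1-Pe) = -0.317*log2(0.317) - 0.683*log2(0.683) = 0.525410 + 0.375679 = 0.9011. Pe*log2(M-1) = 0.317*log2(41) = 1.698344. Bound = H(Pe) + Pe*log2(M-1) = 0.525410 + 0.375679 + 1.698344 = 2.5994

2.5994 bits


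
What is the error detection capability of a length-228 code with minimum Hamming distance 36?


Detection capability = d_min - 1 = 36 - 1 = 35

35 errors


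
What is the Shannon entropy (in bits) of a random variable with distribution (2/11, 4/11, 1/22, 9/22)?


H = -sum(p_i * log2(p_i)). Terms: -(2/11)*log2(2/11) = 0.447169; -(4/11)*log2(4/11) = 0.530702; -(1/22)*log2(1/22) = 0.202701; -(9/22)*log2(9/22) = 0.527525. H = 0.447169 + 0.530702 + 0.202701 + 0.527525 = 1.7081

1.7081 bits


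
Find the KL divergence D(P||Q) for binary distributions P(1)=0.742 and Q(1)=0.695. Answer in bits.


KL = p*log2(p/q) + (1-p)*log2((1-p)/(1-q)) = 0.742*log2(0.742/0.695) + 0.258*log2(0.258/0.305) = 0.0078

0.0078 bits


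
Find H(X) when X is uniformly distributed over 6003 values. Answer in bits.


H = log2(n) = log2(6003) = 12.5515

12.5515 bits


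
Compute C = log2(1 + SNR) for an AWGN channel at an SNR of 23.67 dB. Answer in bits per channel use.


SNR_linear = 10^(23.67/10) = 232.8091; C = log2(1 + SNR_linear) = log2(1 + 232.8091) = 7.8692

7.8692 bits/channel use


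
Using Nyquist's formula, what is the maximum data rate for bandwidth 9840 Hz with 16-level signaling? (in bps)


Rate = 2 * B * log2(M) = 2 * 9840 * 4.0 = 78720.0

78720.0 bps


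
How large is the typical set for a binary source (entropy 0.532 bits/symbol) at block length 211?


log2|A_typical| = nH = 211 * 0.532 = 112.252, so |A_typical| ~ 2^112.252 = 6.183e+33

6.183e+33


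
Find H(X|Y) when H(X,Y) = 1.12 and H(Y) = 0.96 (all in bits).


H(X|Y) = H(X,Y) - H(Y) = 1.12 - 0.96 = 0.16

0.16 bits


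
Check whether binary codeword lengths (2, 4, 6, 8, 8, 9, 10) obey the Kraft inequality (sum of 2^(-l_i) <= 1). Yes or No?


Kraft sum = sum(2^(-l_i)) = 0.3389, need <= 1. Result: satisfied (a binary prefix-free code with these lengths exists)

Yes


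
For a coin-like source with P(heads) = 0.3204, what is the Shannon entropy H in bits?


H = -p*log2(p) - (1-p)*log2(1-p). -0.3204*log2(0.3204) = 0.526114; -0.6796*log2(0.6796) = 0.378702. H = 0.526114 + 0.378702 = 0.9048

0.9048 bits


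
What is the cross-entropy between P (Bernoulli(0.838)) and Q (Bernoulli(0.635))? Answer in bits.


H(P,Q) = -p*log2(q) - (1-p)*log2(1-q). -0.838*log2(0.635) = 0.549034; -0.162*log2(0.365) = 0.235553. H(P,Q) = 0.549034 + 0.235553 = 0.7846

0.7846 bits


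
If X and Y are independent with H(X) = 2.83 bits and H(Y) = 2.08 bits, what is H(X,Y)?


For independent variables, H(X,Y) = H(X) + H(Y) = 2.83 + 2.08 = 4.91

4.91 bits


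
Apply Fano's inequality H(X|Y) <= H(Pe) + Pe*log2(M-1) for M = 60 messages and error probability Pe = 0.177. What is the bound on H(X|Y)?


H(Pe) = -Pe*log2(Pe) - (1-Pe)*log2(1-Pe) = -0.177*log2(0.177) - 0.823*log2(0.823) = 0.442178 + 0.231292 = 0.6735. Pe*log2(M-1) = 0.177*log2(59) = 1.041228. Bound = H(Pe) + Pe*log2(M-1) = 0.442178 + 0.231292 + 1.041228 = 1.7147

1.7147 bits


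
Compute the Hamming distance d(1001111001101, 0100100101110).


Count differing positions: ^ ^ . ^ . ^ ^ ^ . . . ^ ^ = 8 differences

8


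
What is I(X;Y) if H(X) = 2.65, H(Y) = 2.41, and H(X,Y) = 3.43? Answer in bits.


I(X;Y) = H(X) + H(Y) - H(X,Y) = 2.65 + 2.41 - 3.43 = 1.63

1.63 bits


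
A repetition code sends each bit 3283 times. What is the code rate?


Rate = k/n = 1/3283

1/3283


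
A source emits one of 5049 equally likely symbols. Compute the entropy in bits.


H = log2(n) = log2(5049) = 12.3018

12.3018 bits


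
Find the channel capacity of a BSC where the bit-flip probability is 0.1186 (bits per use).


H(p) = -p*log2(p) - (1-p)*log2(1-p) = -0.1186*log2(0.1186) - 0.8814*log2(0.8814) = 0.364793 + 0.160530 = 0.5253. C = 1 - H(p) = 1 - 0.5253 = 0.4747

0.4747 bits


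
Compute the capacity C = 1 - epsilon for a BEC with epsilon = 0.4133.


C = 1 - epsilon = 1 - 0.4133 = 0.5867

0.5867 bits


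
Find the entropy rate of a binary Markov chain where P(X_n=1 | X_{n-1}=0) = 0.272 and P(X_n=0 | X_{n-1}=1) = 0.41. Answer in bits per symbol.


Stationary distribution: pi_0 = p10/(p01+p10) = 0.6012, pi_1 = 0.3988. Entropy rate H' = pi_0*H(p01) + pi_1*H(p10) = 0.6012*0.8443 + 0.3988*0.9765 = 0.897

0.897 bits/symbol


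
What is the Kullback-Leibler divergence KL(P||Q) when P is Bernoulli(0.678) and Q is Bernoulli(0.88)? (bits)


KL = p*log2(p/q) + (1-p)*log2((1-p)/(1-q)) = 0.678*log2(0.678/0.88) + 0.322*log2(0.322/0.12) = 0.2035

0.2035 bits


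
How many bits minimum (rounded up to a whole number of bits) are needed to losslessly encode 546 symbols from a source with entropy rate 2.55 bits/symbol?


Minimum bits >= n * H = 546 * 2.55 = 1392.3, rounded up to a whole number of bits = 1393

1393 bits


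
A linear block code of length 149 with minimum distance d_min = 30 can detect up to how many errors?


Detection capability = d_min - 1 = 30 - 1 = 29

29 errors


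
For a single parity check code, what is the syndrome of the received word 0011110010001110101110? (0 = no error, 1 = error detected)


Syndrome = XOR of all bits = 0 XOR 0 XOR 1 XOR 1 XOR 1 XOR 1 XOR 0 XOR 0 XOR 1 XOR 0 XOR 0 XOR 0 XOR 1 XOR 1 XOR 1 XOR 0 XOR 1 XOR 0 XOR 1 XOR 1 XOR 1 XOR 0 = 0

0


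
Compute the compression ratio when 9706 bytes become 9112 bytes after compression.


Ratio = original / compressed = 9706 / 9112 = 1.0652

1.0652


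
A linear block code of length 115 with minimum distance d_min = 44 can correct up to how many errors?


Correction capability = floor((d-1)/2) = floor((44-1)/2) = 21

21 errors


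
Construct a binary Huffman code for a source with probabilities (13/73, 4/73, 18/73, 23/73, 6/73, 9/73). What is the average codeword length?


Huffman construction (repeatedly merge the two least-probable nodes; each merge adds 1 bit to every symbol beneath it): 4/73 + 6/73 = 10/73; 9/73 + 10/73 = 19/73; 13/73 + 18/73 = 31/73; 19/73 + 23/73 = 42/73; 31/73 + 42/73 = 1. Resulting codeword lengths (in the order the probabilities were given): (2, 4, 2, 2, 4, 3). L_avg = sum(p_i * l_i) = 13/73*2 + 4/73*4 + 18/73*2 + 23/73*2 + 6/73*4 + 9/73*3 = 175/73 = 2.3973

2.3973 bits


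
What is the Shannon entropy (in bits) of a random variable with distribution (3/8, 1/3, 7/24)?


H = -sum(p_i * log2(p_i)). Terms: -(3/8)*log2(3/8) = 0.530639; -(1/3)*log2(1/3) = 0.528321; -(7/24)*log2(7/24) = 0.518469. H = 0.530639 + 0.528321 + 0.518469 = 1.5774

1.5774 bits


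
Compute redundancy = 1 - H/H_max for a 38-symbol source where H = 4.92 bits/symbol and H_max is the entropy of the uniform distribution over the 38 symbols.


H_max = log2(K) = log2(38) = 5.2479 bits/symbol. Redundancy = 1 - H/H_max = 1 - 4.92/5.2479 = 1 - 0.9375 = 0.0625

0.0625


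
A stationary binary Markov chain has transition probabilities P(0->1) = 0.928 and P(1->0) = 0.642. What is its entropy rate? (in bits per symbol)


Stationary distribution: pi_0 = p10/(p01+p10) = 0.4089, pi_1 = 0.5911. Entropy rate H' = pi_0*H(p01) + pi_1*H(p10) = 0.4089*0.3733 + 0.5911*0.941 = 0.7089

0.7089 bits/symbol


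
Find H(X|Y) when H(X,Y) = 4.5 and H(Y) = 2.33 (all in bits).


H(X|Y) = H(X,Y) - H(Y) = 4.5 - 2.33 = 2.17

2.17 bits


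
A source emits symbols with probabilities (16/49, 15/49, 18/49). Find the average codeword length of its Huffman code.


Huffman construction (repeatedly merge the two least-probable nodes; each merge adds 1 bit to every symbol beneath it): 15/49 + 16/49 = 31/49; 18/49 + 31/49 = 1. Resulting codeword lengths (in the order the probabilities were given): (2, 2, 1). L_avg = sum(p_i * l_i) = 16/49*2 + 15/49*2 + 18/49*1 = 80/49 = 1.6327

1.6327 bits


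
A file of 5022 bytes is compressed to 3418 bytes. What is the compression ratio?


Ratio = original / compressed = 5022 / 3418 = 1.4693

1.4693


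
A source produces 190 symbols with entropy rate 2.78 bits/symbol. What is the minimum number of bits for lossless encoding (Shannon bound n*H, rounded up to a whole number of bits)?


Minimum bits >= n * H = 190 * 2.78 = 528.2, rounded up to a whole number of bits = 529

529 bits


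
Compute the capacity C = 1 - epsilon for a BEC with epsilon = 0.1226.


C = 1 - epsilon = 1 - 0.1226 = 0.8774

0.8774 bits


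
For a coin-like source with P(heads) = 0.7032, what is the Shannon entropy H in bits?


H = -p*log2(p) - (1-p)*log2(1-p). -0.7032*log2(0.7032) = 0.357221; -0.2968*log2(0.2968) = 0.520123. H = 0.357221 + 0.520123 = 0.8773

0.8773 bits


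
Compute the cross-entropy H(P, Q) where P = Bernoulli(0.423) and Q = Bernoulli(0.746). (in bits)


H(P,Q) = -p*log2(q) - (1-p)*log2(1-q). -0.423*log2(0.746) = 0.178824; -0.577*log2(0.254) = 1.140786. H(P,Q) = 0.178824 + 1.140786 = 1.3196

1.3196 bits


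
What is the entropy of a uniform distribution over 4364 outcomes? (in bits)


H = log2(n) = log2(4364) = 12.0914

12.0914 bits


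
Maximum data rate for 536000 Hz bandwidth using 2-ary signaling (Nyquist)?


Rate = 2 * B * log2(M) = 2 * 536000 * 1.0 = 1072000.0

1072000.0 bps


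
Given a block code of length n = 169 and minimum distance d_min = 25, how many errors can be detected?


Detection capability = d_min - 1 = 25 - 1 = 24

24 errors


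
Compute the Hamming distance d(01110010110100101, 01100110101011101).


Count differing positions: . . . ^ . ^ . . . ^ ^ ^ ^ ^ . . . = 7 differences

7


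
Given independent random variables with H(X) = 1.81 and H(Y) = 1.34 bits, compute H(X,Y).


For independent variables, H(X,Y) = H(X) + H(Y) = 1.81 + 1.34 = 3.15

3.15 bits


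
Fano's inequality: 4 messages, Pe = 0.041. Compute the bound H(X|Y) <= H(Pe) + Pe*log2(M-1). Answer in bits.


H(Pe) = -Pe*log2(Pe) - (1-Pe)*log2(1-Pe) = -0.041*log2(0.041) - 0.959*log2(0.959) = 0.188938 + 0.057921 = 0.2469. Pe*log2(M-1) = 0.041*log2(3) = 0.064983. Bound = H(Pe) + Pe*log2(M-1) = 0.188938 + 0.057921 + 0.064983 = 0.3118

0.3118 bits


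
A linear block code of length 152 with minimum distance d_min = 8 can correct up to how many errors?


Correction capability = floor((d-1)/2) = floor((8-1)/2) = 3

3 errors


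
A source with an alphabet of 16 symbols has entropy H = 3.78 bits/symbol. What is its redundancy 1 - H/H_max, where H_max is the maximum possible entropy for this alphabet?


H_max = log2(K) = log2(16) = 4.0 bits/symbol. Redundancy = 1 - H/H_max = 1 - 3.78/4.0 = 1 - 0.945 = 0.055

0.055


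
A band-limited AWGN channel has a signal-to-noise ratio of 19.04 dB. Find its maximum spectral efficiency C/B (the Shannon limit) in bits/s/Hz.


SNR_linear = 10^(19.04/10) = 80.1678; C/B = log2(1 + SNR_linear) = log2(1 + 80.1678) = 6.3428

6.3428 bits/s/Hz


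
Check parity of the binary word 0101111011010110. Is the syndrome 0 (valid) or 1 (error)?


Syndrome = XOR of all bits = 0 XOR 1 XOR 0 XOR 1 XOR 1 XOR 1 XOR 1 XOR 0 XOR 1 XOR 1 XOR 0 XOR 1 XOR 0 XOR 1 XOR 1 XOR 0 = 0

0


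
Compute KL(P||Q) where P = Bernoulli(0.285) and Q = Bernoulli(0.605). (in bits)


KL = p*log2(p/q) + (1-p)*log2((1-p)/(1-q)) = 0.285*log2(0.285/0.605) + 0.715*log2(0.715/0.395) = 0.3026

0.3026 bits


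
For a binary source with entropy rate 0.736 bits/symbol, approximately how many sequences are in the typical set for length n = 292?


log2|A_typical| = nH = 292 * 0.736 = 214.912, so |A_typical| ~ 2^214.912 = 4.954e+64

4.954e+64


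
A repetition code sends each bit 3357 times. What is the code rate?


Rate = k/n = 1/3357

1/3357


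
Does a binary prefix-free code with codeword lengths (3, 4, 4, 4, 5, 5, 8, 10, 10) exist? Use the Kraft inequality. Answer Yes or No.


Kraft sum = sum(2^(-l_i)) = 0.3809, need <= 1. Result: satisfied (a binary prefix-free code with these lengths exists)

Yes


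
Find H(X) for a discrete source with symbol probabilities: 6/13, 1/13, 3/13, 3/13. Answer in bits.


H = -sum(p_i * log2(p_i)). Terms: -(6/13)*log2(6/13) = 0.514836; -(1/13)*log2(1/13) = 0.284649; -(3/13)*log2(3/13) = 0.488187; -(3/13)*log2(3/13) = 0.488187. H = 0.514836 + 0.284649 + 0.488187 + 0.488187 = 1.7759

1.7759 bits


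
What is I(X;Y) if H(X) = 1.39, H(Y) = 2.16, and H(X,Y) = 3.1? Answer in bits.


I(X;Y) = H(X) + H(Y) - H(X,Y) = 1.39 + 2.16 - 3.1 = 0.45

0.45 bits


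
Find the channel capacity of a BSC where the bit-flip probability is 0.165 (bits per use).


H(p) = -p*log2(p) - (1-p)*log2(1-p) = -0.165*log2(0.165) - 0.835*log2(0.835) = 0.428911 + 0.217227 = 0.6461. C = 1 - H(p) = 1 - 0.6461 = 0.3539

0.3539 bits


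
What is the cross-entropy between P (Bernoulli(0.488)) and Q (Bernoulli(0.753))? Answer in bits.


H(P,Q) = -p*log2(q) - (1-p)*log2(1-q). -0.488*log2(0.753) = 0.199728; -0.512*log2(0.247) = 1.032918. H(P,Q) = 0.199728 + 1.032918 = 1.2326

1.2326 bits


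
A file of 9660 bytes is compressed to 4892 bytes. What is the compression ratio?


Ratio = original / compressed = 9660 / 4892 = 1.9747

1.9747


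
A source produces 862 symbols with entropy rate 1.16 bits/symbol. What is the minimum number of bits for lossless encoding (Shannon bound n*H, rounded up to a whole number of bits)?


Minimum bits >= n * H = 862 * 1.16 = 999.92, rounded up to a whole number of bits = 1000

1000 bits


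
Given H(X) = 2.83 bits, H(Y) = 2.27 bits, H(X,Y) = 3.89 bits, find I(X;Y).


I(X;Y) = H(X) + H(Y) - H(X,Y) = 2.83 + 2.27 - 3.89 = 1.21

1.21 bits


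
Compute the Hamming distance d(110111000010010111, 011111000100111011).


Count differing positions: ^ . ^ . . . . . . ^ ^ . ^ . ^ ^ . . = 7 differences

7


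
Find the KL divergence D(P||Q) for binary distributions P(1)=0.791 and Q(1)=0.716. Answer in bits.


KL = p*log2(p/q) + (1-p)*log2((1-p)/(1-q)) = 0.791*log2(0.791/0.716) + 0.209*log2(0.209/0.284) = 0.0212

0.0212 bits


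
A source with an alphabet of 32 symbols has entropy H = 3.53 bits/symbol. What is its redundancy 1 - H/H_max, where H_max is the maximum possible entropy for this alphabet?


H_max = log2(K) = log2(32) = 5.0 bits/symbol. Redundancy = 1 - H/H_max = 1 - 3.53/5.0 = 1 - 0.706 = 0.294

0.294


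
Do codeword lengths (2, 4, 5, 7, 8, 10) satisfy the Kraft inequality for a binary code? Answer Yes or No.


Kraft sum = sum(2^(-l_i)) = 0.3564, need <= 1. Result: satisfied (a binary prefix-free code with these lengths exists)

Yes


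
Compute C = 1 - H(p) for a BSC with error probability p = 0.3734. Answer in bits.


H(p) = -p*log2(p) - (1-p)*log2(1-p) = -0.3734*log2(0.3734) - 0.6266*log2(0.6266) = 0.530678 + 0.422569 = 0.9532. C = 1 - H(p) = 1 - 0.9532 = 0.0468

0.0468 bits


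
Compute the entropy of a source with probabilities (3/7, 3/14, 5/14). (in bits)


H = -sum(p_i * log2(p_i)). Terms: -(3/7)*log2(3/7) = 0.523882; -(3/14)*log2(3/14) = 0.476227; -(5/14)*log2(5/14) = 0.530510. H = 0.523882 + 0.476227 + 0.530510 = 1.5306

1.5306 bits


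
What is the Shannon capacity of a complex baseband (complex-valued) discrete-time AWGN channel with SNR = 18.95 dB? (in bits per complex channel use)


SNR_linear = 10^(18.95/10) = 78.5236; C = log2(1 + SNR_linear) = log2(1 + 78.5236) = 6.3133

6.3133 bits/channel use


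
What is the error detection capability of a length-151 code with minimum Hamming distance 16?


Detection capability = d_min - 1 = 16 - 1 = 15

15 errors


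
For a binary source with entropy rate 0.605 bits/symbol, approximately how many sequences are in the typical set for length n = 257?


log2|A_typical| = nH = 257 * 0.605 = 155.485, so |A_typical| ~ 2^155.485 = 6.392e+46

6.392e+46
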